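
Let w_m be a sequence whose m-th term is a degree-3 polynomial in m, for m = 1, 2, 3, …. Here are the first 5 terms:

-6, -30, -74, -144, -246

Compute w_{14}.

-3594

1st diffs: -24, -44, -70, -102.
2nd diffs: -20, -26, -32.
3rd diffs: -6, -6 (constant).
Newton forward-difference form: w_m = -6 + (-24)·C(m-1,1) + (-20)·C(m-1,2) + (-6)·C(m-1,3).
At m = 14: m-1 = 13, so w_{14} = -6 - 312 - 1560 - 1716 = -3594.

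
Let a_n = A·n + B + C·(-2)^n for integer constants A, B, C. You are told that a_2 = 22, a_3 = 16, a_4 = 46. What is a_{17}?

-130964

At n = 2, 3, 4: 2A + B + 4C = 22; 3A + B - 8C = 16; 4A + B + 16C = 46.
Subtracting the first from the second: A - 12C = -6.
Subtracting the second from the third: A + 24C = 30.
Solving: C = 1, A = 6, then B = 6.
Hence a_{17} = 6·17 + 6 + 1·(-131072) = -130964.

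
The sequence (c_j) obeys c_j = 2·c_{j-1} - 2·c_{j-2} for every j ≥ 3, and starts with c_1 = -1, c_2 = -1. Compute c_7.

Applying the relation repeatedly:
c_3 = 0, c_4 = 2, c_5 = 4, c_6 = 4, c_7 = 0.

0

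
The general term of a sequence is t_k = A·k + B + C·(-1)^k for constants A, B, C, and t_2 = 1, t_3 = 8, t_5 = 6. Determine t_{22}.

Plug in k = 2, 3, 5: 2A + B + C = 1; 3A + B - C = 8; 5A + B - C = 6.
Subtracting the first from the second: A - 2C = 7.
Subtracting the second from the third: 2A = -2.
Solving: C = -4, A = -1, then B = 7.
Therefore t_{22} = -22 + 7 + (-4)·1 = -19.

-19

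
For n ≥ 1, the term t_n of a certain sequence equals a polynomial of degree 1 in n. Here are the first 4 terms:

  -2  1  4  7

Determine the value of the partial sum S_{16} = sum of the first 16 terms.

1st diffs: 3, 3, 3 (constant).
So t_n = 3n - 5.
Continuing: …, 10, 13, 16, 19, …, t_{16} = 43.
Summing n = 1..16 (16 terms) gives 328.

328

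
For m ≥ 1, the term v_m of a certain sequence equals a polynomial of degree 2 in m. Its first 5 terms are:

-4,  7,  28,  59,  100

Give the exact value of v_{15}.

1st diffs: 11, 21, 31, 41.
2nd diffs: 10, 10, 10 (constant).
So v_m = 5m^2 - 4m - 5.
Evaluating at m = 15 gives v_{15} = 1060.

1060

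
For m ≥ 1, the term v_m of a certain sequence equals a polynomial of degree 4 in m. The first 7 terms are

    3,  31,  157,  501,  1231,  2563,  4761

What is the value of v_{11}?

29173

1st diffs: 28, 126, 344, 730, 1332, 2198.
2nd diffs: 98, 218, 386, 602, 866.
3rd diffs: 120, 168, 216, 264.
4th diffs: 48, 48, 48 (constant).
Newton forward-difference form: v_m = 3 + 28·C(m-1,1) + 98·C(m-1,2) + 120·C(m-1,3) + 48·C(m-1,4).
At m = 11: m-1 = 10, so v_{11} = 3 + 280 + 4410 + 14400 + 10080 = 29173.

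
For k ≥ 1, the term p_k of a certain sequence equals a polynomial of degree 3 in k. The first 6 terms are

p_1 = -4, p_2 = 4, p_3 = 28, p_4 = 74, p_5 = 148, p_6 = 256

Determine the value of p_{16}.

4526

1st diffs: 8, 24, 46, 74, 108.
2nd diffs: 16, 22, 28, 34.
3rd diffs: 6, 6, 6 (constant).
So p_k = k^3 + 2k^2 - 5k - 2.
Evaluating at k = 16 gives p_{16} = 4526.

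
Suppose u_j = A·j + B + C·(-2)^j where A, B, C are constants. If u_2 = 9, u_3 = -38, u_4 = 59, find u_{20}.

4194315

At j = 2, 3, 4: 2A + B + 4C = 9; 3A + B - 8C = -38; 4A + B + 16C = 59.
Subtracting the first from the second: A - 12C = -47.
Subtracting the second from the third: A + 24C = 97.
Solving: C = 4, A = 1, then B = -9.
Hence u_{20} = 1·20 + (-9) + 4·1048576 = 4194315.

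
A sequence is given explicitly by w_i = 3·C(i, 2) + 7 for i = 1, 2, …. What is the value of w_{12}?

C(12, 2) = 66, so w_{12} = 205.

205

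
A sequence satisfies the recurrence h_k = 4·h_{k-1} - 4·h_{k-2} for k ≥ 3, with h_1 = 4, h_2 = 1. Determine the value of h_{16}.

Step forward from the initial values:
h_3 = -12;  h_4 = -52;  h_5 = -160;  …;  h_{13} = -155648;  h_{14} = -339968;  h_{15} = -737280;  h_{16} = -1589248.
(Characteristic roots are 2 and 2.)

-1589248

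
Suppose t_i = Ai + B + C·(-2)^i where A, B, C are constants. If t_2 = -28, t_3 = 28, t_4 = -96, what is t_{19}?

2621364

Write the equations: 2A + B + 4C = -28; 3A + B - 8C = 28; 4A + B + 16C = -96.
Subtracting the first from the second: A - 12C = 56.
Subtracting the second from the third: A + 24C = -124.
Solving: C = -5, A = -4, then B = 0.
Therefore t_{19} = -76 + 0 + (-5)·(-524288) = 2621364.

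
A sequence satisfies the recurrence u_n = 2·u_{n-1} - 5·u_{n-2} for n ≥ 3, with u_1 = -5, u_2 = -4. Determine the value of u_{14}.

u_3 = 17  u_4 = 54  u_5 = 23  …  u_{11} = -2743  u_{12} = -33666  u_{13} = -53617  u_{14} = 61096.

61096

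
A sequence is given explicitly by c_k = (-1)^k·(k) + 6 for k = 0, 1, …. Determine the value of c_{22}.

28

(-1)^22 = 1; k at k=22 is 22; so c_{22} = 28.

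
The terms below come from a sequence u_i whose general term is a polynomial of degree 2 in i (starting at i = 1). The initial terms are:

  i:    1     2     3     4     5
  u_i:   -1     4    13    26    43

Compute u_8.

118

1st diffs: 5, 9, 13, 17.
2nd diffs: 4, 4, 4 (constant).
So u_i = 2i^2 - i - 2.
Evaluating at i = 8 gives u_8 = 118.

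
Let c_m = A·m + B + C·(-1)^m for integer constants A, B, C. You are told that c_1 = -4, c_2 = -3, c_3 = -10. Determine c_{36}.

-105

Plug in m = 1, 2, 3: A + B - C = -4; 2A + B + C = -3; 3A + B - C = -10.
Subtracting the first from the second: A + 2C = 1.
Subtracting the second from the third: A - 2C = -7.
Solving: C = 2, A = -3, then B = 1.
Hence c_{36} = -3·36 + 1 + 2·1 = -105.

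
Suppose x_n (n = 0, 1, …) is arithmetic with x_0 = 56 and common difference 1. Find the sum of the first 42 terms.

x_n = 56 + (n - 0)·1.
x_{41} = 97; S = 42·(56 + 97)/2 = 3213.

3213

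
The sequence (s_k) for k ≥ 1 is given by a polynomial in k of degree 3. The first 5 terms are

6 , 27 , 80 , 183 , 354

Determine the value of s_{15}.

1st diffs: 21, 53, 103, 171.
2nd diffs: 32, 50, 68.
3rd diffs: 18, 18 (constant).
Newton forward-difference form: s_k = 6 + 21·C(k-1,1) + 32·C(k-1,2) + 18·C(k-1,3).
At k = 15: k-1 = 14, so s_{15} = 6 + 294 + 2912 + 6552 = 9764.

9764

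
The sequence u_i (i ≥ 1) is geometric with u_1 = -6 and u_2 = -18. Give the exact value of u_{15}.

Common ratio r = 3.
u_i = (-6)·3^(i-1).
u_{15} = (-6)·3^14 = -28697814.

-28697814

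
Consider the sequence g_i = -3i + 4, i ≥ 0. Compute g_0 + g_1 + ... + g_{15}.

-296

Over i = 0..15: Σi = 120.
Total = (-3)·120 + (4)·16 = -296.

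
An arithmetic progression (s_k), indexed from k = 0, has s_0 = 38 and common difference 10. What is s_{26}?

298

s_k = 38 + (k - 0)·10.
s_{26} = 38 + 26·10 = 298.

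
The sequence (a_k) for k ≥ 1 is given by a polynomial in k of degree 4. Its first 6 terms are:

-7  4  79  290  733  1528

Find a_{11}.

1st diffs: 11, 75, 211, 443, 795.
2nd diffs: 64, 136, 232, 352.
3rd diffs: 72, 96, 120.
4th diffs: 24, 24 (constant).
Newton forward-difference form: a_k = -7 + 11·C(k-1,1) + 64·C(k-1,2) + 72·C(k-1,3) + 24·C(k-1,4).
At k = 11: k-1 = 10, so a_{11} = -7 + 110 + 2880 + 8640 + 5040 = 16663.

16663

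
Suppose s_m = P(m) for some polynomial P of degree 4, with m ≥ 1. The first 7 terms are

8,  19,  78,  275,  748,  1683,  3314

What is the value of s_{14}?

1st diffs: 11, 59, 197, 473, 935, 1631.
2nd diffs: 48, 138, 276, 462, 696.
3rd diffs: 90, 138, 186, 234.
4th diffs: 48, 48, 48 (constant).
Newton forward-difference form: s_m = 8 + 11·C(m-1,1) + 48·C(m-1,2) + 90·C(m-1,3) + 48·C(m-1,4).
At m = 14: m-1 = 13, so s_{14} = 8 + 143 + 3744 + 25740 + 34320 = 63955.

63955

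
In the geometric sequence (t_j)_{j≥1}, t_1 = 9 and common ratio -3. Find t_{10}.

-177147

t_j = 9·(-3)^(j-1).
t_{10} = 9·(-3)^9 = -177147.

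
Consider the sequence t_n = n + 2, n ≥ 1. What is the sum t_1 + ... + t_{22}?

297

Over n = 1..22: Σn = 253.
Total = (1)·253 + (2)·22 = 297.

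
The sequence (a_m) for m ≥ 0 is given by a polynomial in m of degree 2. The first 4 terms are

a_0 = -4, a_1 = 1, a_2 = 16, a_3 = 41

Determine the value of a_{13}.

841

1st diffs: 5, 15, 25.
2nd diffs: 10, 10 (constant).
Newton forward-difference form: a_m = -4 + 5·C(m,1) + 10·C(m,2).
At m = 13: m = 13, so a_{13} = -4 + 65 + 780 = 841.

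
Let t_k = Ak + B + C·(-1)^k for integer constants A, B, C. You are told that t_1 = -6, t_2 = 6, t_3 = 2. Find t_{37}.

At k = 1, 2, 3: A + B - C = -6; 2A + B + C = 6; 3A + B - C = 2.
Subtracting the first from the second: A + 2C = 12.
Subtracting the second from the third: A - 2C = -4.
Solving: C = 4, A = 4, then B = -6.
Hence t_{37} = 4·37 + (-6) + 4·(-1) = 138.

138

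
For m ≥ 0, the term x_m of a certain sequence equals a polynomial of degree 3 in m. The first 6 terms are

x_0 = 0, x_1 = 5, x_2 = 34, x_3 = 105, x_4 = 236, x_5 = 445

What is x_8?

1st diffs: 5, 29, 71, 131, 209.
2nd diffs: 24, 42, 60, 78.
3rd diffs: 18, 18, 18 (constant).
Newton forward-difference form: x_m = 5·C(m,1) + 24·C(m,2) + 18·C(m,3).
At m = 8: m = 8, so x_8 = 40 + 672 + 1008 = 1720.

1720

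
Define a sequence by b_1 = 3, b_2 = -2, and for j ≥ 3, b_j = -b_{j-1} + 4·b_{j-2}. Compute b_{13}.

Iterate the recurrence:
b_3 = 14  b_4 = -22  b_5 = 78  …  b_{10} = -7622  b_{11} = 19838  b_{12} = -50326  b_{13} = 129678.

129678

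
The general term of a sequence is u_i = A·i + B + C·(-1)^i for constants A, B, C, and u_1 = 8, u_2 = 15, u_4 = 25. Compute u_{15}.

78

Plug in i = 1, 2, 4: A + B - C = 8; 2A + B + C = 15; 4A + B + C = 25.
Subtracting the first from the second: A + 2C = 7.
Subtracting the second from the third: 2A = 10.
Solving: C = 1, A = 5, then B = 4.
Hence u_{15} = 5·15 + 4 + 1·(-1) = 78.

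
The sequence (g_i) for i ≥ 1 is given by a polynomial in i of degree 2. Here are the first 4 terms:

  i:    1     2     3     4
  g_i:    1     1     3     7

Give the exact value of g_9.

57

1st diffs: 0, 2, 4.
2nd diffs: 2, 2 (constant).
So g_i = i^2 - 3i + 3.
Evaluating at i = 9 gives g_9 = 57.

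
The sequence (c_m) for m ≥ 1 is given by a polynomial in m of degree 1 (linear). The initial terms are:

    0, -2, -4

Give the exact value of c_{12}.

1st diffs: -2, -2 (constant).
So c_m = -2m + 2.
Evaluating at m = 12 gives c_{12} = -22.

-22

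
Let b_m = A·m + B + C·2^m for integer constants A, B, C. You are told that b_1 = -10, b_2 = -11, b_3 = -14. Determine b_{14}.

-16379

The three given values yield: A + B + 2C = -10; 2A + B + 4C = -11; 3A + B + 8C = -14.
Subtracting the first from the second: A + 2C = -1.
Subtracting the second from the third: A + 4C = -3.
Solving: C = -1, A = 1, then B = -9.
Hence b_{14} = 1·14 + (-9) + (-1)·16384 = -16379.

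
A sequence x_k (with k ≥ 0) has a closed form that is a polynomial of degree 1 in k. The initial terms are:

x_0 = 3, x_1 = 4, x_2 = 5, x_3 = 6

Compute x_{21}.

24

1st diffs: 1, 1, 1 (constant).
So x_k = k + 3.
Evaluating at k = 21 gives x_{21} = 24.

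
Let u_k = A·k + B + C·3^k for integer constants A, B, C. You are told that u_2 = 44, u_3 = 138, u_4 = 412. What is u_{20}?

The three given values yield: 2A + B + 9C = 44; 3A + B + 27C = 138; 4A + B + 81C = 412.
Subtracting the first from the second: A + 18C = 94.
Subtracting the second from the third: A + 54C = 274.
Solving: C = 5, A = 4, then B = -9.
Hence u_{20} = 4·20 + (-9) + 5·3486784401 = 17433922076.

17433922076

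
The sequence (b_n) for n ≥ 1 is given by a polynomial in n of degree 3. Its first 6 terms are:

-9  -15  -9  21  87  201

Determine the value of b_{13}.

3351

1st diffs: -6, 6, 30, 66, 114.
2nd diffs: 12, 24, 36, 48.
3rd diffs: 12, 12, 12 (constant).
Newton forward-difference form: b_n = -9 + (-6)·C(n-1,1) + 12·C(n-1,2) + 12·C(n-1,3).
At n = 13: n-1 = 12, so b_{13} = -9 - 72 + 792 + 2640 = 3351.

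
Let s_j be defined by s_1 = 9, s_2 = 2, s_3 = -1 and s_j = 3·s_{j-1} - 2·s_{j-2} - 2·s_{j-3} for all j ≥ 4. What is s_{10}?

329

Applying the relation repeatedly:
s_4 = -25, s_5 = -77, s_6 = -179, s_7 = -333, s_8 = -487, s_9 = -437, s_{10} = 329.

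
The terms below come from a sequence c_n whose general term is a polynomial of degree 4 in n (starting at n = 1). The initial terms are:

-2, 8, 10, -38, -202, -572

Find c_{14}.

-29668

1st diffs: 10, 2, -48, -164, -370.
2nd diffs: -8, -50, -116, -206.
3rd diffs: -42, -66, -90.
4th diffs: -24, -24 (constant).
So c_n = -n^4 + 3n^3 + 3n^2 - 5n - 2.
Evaluating at n = 14 gives c_{14} = -29668.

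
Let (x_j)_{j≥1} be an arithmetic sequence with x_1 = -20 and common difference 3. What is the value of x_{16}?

x_j = -20 + (j - 1)·3.
x_{16} = -20 + 15·3 = 25.

25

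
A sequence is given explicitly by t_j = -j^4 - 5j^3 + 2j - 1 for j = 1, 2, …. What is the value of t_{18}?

-134101

t_{18} = -1·18^4 - 5·18^3 + 2·18 - 1 = -134101.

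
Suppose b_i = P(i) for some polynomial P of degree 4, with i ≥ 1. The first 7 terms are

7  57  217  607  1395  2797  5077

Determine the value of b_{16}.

132427

1st diffs: 50, 160, 390, 788, 1402, 2280.
2nd diffs: 110, 230, 398, 614, 878.
3rd diffs: 120, 168, 216, 264.
4th diffs: 48, 48, 48 (constant).
Newton forward-difference form: b_i = 7 + 50·C(i-1,1) + 110·C(i-1,2) + 120·C(i-1,3) + 48·C(i-1,4).
At i = 16: i-1 = 15, so b_{16} = 7 + 750 + 11550 + 54600 + 65520 = 132427.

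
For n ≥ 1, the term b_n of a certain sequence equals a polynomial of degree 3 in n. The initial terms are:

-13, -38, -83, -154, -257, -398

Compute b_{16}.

1st diffs: -25, -45, -71, -103, -141.
2nd diffs: -20, -26, -32, -38.
3rd diffs: -6, -6, -6 (constant).
So b_n = -n^3 - 4n^2 - 6n - 2.
Evaluating at n = 16 gives b_{16} = -5218.

-5218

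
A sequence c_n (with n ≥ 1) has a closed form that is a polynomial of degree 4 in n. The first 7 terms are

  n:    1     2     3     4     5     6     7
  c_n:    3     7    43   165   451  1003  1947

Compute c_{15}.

46651

1st diffs: 4, 36, 122, 286, 552, 944.
2nd diffs: 32, 86, 164, 266, 392.
3rd diffs: 54, 78, 102, 126.
4th diffs: 24, 24, 24 (constant).
Newton forward-difference form: c_n = 3 + 4·C(n-1,1) + 32·C(n-1,2) + 54·C(n-1,3) + 24·C(n-1,4).
At n = 15: n-1 = 14, so c_{15} = 3 + 56 + 2912 + 19656 + 24024 = 46651.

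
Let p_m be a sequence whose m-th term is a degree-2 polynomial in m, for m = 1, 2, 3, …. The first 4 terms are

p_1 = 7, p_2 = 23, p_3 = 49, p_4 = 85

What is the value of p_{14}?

995

1st diffs: 16, 26, 36.
2nd diffs: 10, 10 (constant).
Newton forward-difference form: p_m = 7 + 16·C(m-1,1) + 10·C(m-1,2).
At m = 14: m-1 = 13, so p_{14} = 7 + 208 + 780 = 995.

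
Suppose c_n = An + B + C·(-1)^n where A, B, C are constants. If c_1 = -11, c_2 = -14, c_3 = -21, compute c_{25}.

-131

The three given values yield: A + B - C = -11; 2A + B + C = -14; 3A + B - C = -21.
Subtracting the first from the second: A + 2C = -3.
Subtracting the second from the third: A - 2C = -7.
Solving: C = 1, A = -5, then B = -5.
Hence c_{25} = -5·25 + (-5) + 1·(-1) = -131.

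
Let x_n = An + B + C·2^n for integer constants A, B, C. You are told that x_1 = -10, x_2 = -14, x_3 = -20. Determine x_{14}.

-16418

Plug in n = 1, 2, 3: A + B + 2C = -10; 2A + B + 4C = -14; 3A + B + 8C = -20.
Subtracting the first from the second: A + 2C = -4.
Subtracting the second from the third: A + 4C = -6.
Solving: C = -1, A = -2, then B = -6.
Therefore x_{14} = -28 + (-6) + (-1)·16384 = -16418.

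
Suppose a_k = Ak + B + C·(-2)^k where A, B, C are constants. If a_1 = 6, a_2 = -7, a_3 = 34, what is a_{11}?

The three given values yield: A + B - 2C = 6; 2A + B + 4C = -7; 3A + B - 8C = 34.
Subtracting the first from the second: A + 6C = -13.
Subtracting the second from the third: A - 12C = 41.
Solving: C = -3, A = 5, then B = -5.
So a_k = 5·k + (-5) + (-3)·(-2)^k; at k=11 this is 6194.

6194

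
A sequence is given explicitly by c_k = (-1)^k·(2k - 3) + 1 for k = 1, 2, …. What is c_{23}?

-42

(-1)^23 = -1; 2k - 3 at k=23 is 43; so c_{23} = -42.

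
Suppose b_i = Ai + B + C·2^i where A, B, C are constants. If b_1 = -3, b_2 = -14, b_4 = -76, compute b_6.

-318

Plug in i = 1, 2, 4: A + B + 2C = -3; 2A + B + 4C = -14; 4A + B + 16C = -76.
Subtracting the first from the second: A + 2C = -11.
Subtracting the second from the third: 2A + 12C = -62.
Solving: C = -5, A = -1, then B = 8.
So b_i = -1·i + 8 + (-5)·2^i; at i=6 this is -318.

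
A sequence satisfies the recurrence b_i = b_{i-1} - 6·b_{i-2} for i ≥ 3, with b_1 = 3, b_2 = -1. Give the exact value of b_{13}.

Iterate the recurrence:
b_3 = -19, b_4 = -13, b_5 = 101, …, b_{10} = 10067, b_{11} = 3701, b_{12} = -56701, b_{13} = -78907.

-78907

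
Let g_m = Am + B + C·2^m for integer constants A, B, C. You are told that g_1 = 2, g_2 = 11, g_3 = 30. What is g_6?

Write the equations: A + B + 2C = 2; 2A + B + 4C = 11; 3A + B + 8C = 30.
Subtracting the first from the second: A + 2C = 9.
Subtracting the second from the third: A + 4C = 19.
Solving: C = 5, A = -1, then B = -7.
Hence g_6 = -1·6 + (-7) + 5·64 = 307.

307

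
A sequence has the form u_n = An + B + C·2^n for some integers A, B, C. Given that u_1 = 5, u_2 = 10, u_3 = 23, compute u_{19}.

2097095

Plug in n = 1, 2, 3: A + B + 2C = 5; 2A + B + 4C = 10; 3A + B + 8C = 23.
Subtracting the first from the second: A + 2C = 5.
Subtracting the second from the third: A + 4C = 13.
Solving: C = 4, A = -3, then B = 0.
Therefore u_{19} = -57 + 0 + 4·524288 = 2097095.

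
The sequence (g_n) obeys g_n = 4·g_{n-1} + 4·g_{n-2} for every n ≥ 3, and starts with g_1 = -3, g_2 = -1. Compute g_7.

-7808

g_3 = -16  g_4 = -68  g_5 = -336  g_6 = -1616  g_7 = -7808.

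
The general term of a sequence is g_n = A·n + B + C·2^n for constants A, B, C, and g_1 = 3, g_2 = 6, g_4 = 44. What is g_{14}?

65466

Plug in n = 1, 2, 4: A + B + 2C = 3; 2A + B + 4C = 6; 4A + B + 16C = 44.
Subtracting the first from the second: A + 2C = 3.
Subtracting the second from the third: 2A + 12C = 38.
Solving: C = 4, A = -5, then B = 0.
Hence g_{14} = -5·14 + 0 + 4·16384 = 65466.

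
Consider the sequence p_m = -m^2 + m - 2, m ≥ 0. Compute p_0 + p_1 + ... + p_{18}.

-1976

Over m = 0..18: Σm = 171, Σm² = 2109.
Total = (-1)·2109 + (1)·171 + (-2)·19 = -1976.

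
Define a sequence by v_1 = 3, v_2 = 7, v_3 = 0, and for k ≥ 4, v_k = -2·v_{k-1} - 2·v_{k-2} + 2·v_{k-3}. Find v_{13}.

Step forward from the initial values:
v_4 = -8, v_5 = 30, v_6 = -44, v_7 = 12, v_8 = 124, v_9 = -360, v_{10} = 496, v_{11} = -24, v_{12} = -1664, v_{13} = 4368.

4368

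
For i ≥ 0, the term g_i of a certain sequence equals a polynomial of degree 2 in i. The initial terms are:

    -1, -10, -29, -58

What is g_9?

-442

1st diffs: -9, -19, -29.
2nd diffs: -10, -10 (constant).
Newton forward-difference form: g_i = -1 + (-9)·C(i,1) + (-10)·C(i,2).
At i = 9: i = 9, so g_9 = -1 - 81 - 360 = -442.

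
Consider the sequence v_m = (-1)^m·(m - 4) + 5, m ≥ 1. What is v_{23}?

-14

(-1)^23 = -1; m - 4 at m=23 is 19; so v_{23} = -14.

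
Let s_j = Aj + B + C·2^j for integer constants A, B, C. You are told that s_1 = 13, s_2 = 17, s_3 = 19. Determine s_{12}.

-4015

Plug in j = 1, 2, 3: A + B + 2C = 13; 2A + B + 4C = 17; 3A + B + 8C = 19.
Subtracting the first from the second: A + 2C = 4.
Subtracting the second from the third: A + 4C = 2.
Solving: C = -1, A = 6, then B = 9.
Hence s_{12} = 6·12 + 9 + (-1)·4096 = -4015.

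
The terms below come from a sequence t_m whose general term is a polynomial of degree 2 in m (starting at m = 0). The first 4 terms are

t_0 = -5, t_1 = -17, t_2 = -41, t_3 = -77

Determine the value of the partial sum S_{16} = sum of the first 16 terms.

1st diffs: -12, -24, -36.
2nd diffs: -12, -12 (constant).
So t_m = -6m^2 - 6m - 5.
Continuing: …, -125, -185, -257, -341, …, t_{15} = -1445.
Summing m = 0..15 (16 terms) gives -8240.

-8240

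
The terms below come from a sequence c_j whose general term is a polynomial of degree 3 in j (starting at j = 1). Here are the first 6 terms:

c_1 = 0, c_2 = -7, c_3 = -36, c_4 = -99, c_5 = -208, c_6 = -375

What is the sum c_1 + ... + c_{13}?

1st diffs: -7, -29, -63, -109, -167.
2nd diffs: -22, -34, -46, -58.
3rd diffs: -12, -12, -12 (constant).
Newton forward-difference form: c_j = (-7)·C(j-1,1) + (-22)·C(j-1,2) + (-12)·C(j-1,3).
Continuing: …, -612, -931, -1344, -1863, …, c_{13} = -4176.
Summing j = 1..13 (13 terms) gives -15418.

-15418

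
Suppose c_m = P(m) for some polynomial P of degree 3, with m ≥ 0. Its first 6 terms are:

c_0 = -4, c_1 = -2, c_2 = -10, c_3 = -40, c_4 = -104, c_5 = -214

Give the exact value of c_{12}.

1st diffs: 2, -8, -30, -64, -110.
2nd diffs: -10, -22, -34, -46.
3rd diffs: -12, -12, -12 (constant).
So c_m = -2m^3 + m^2 + 3m - 4.
Evaluating at m = 12 gives c_{12} = -3280.

-3280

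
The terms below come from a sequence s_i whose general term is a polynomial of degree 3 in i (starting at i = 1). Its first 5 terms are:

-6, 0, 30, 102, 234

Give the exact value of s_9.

1st diffs: 6, 30, 72, 132.
2nd diffs: 24, 42, 60.
3rd diffs: 18, 18 (constant).
Newton forward-difference form: s_i = -6 + 6·C(i-1,1) + 24·C(i-1,2) + 18·C(i-1,3).
At i = 9: i-1 = 8, so s_9 = -6 + 48 + 672 + 1008 = 1722.

1722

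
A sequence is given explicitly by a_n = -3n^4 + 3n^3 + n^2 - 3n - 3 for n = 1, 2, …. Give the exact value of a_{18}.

-297165

a_{18} = -3·18^4 + 3·18^3 + 1·18^2 - 3·18 - 3 = -297165.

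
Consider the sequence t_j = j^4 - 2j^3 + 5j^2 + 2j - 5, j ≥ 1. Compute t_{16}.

58651

t_{16} = 1·16^4 - 2·16^3 + 5·16^2 + 2·16 - 5 = 58651.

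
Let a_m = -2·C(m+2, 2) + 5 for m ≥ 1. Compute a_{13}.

C(15, 2) = 105, so a_{13} = -205.

-205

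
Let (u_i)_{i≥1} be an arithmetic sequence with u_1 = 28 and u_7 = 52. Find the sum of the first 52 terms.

Common difference d = (52 - 28) / (7 - 1) = 4.
u_i = 28 + (i - 1)·4.
u_{52} = 232; S = 52·(28 + 232)/2 = 6760.

6760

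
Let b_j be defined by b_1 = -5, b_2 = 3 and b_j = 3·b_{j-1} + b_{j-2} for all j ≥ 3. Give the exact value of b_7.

Applying the relation repeatedly:
b_3 = 4  b_4 = 15  b_5 = 49  b_6 = 162  b_7 = 535.

535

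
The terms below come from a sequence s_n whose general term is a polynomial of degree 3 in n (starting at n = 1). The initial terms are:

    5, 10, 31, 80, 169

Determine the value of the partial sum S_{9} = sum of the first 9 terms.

3081

1st diffs: 5, 21, 49, 89.
2nd diffs: 16, 28, 40.
3rd diffs: 12, 12 (constant).
Newton forward-difference form: s_n = 5 + 5·C(n-1,1) + 16·C(n-1,2) + 12·C(n-1,3).
Continuing: 310, 515, 796, 1165.
Summing n = 1..9 (9 terms) gives 3081.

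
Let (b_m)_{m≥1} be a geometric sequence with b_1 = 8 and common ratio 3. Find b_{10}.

b_m = 8·3^(m-1).
b_{10} = 8·3^9 = 157464.

157464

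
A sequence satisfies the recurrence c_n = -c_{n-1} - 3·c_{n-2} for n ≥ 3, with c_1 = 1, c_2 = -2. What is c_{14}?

1678

Iterate the recurrence:
c_3 = -1, c_4 = 7, c_5 = -4, …, c_{11} = 284, c_{12} = -413, c_{13} = -439, c_{14} = 1678.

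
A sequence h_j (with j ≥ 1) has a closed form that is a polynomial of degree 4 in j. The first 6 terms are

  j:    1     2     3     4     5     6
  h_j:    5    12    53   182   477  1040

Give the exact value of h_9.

5717

1st diffs: 7, 41, 129, 295, 563.
2nd diffs: 34, 88, 166, 268.
3rd diffs: 54, 78, 102.
4th diffs: 24, 24 (constant).
Newton forward-difference form: h_j = 5 + 7·C(j-1,1) + 34·C(j-1,2) + 54·C(j-1,3) + 24·C(j-1,4).
At j = 9: j-1 = 8, so h_9 = 5 + 56 + 952 + 3024 + 1680 = 5717.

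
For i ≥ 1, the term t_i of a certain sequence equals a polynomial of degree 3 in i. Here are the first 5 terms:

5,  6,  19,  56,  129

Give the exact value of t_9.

1st diffs: 1, 13, 37, 73.
2nd diffs: 12, 24, 36.
3rd diffs: 12, 12 (constant).
Newton forward-difference form: t_i = 5 + 1·C(i-1,1) + 12·C(i-1,2) + 12·C(i-1,3).
At i = 9: i-1 = 8, so t_9 = 5 + 8 + 336 + 672 = 1021.

1021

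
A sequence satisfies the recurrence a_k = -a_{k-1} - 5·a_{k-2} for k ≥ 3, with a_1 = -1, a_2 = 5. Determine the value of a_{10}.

-25

Applying the relation repeatedly:
a_3 = 0; a_4 = -25; a_5 = 25; a_6 = 100; a_7 = -225; a_8 = -275; a_9 = 1400; a_{10} = -25.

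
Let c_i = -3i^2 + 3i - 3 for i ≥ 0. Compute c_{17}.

c_{17} = -3·17^2 + 3·17 - 3 = -819.

-819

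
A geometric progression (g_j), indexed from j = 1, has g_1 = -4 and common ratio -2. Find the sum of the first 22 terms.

g_j = (-4)·(-2)^(j-1).
S = (-4)·((-2)^22 - 1)/(-2 - 1) = (-4)·(4194304 - 1)/(-3) = 5592404.

5592404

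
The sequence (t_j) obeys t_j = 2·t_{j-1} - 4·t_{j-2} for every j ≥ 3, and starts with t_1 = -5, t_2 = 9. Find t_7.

Compute successive terms:
t_3 = 38; t_4 = 40; t_5 = -72; t_6 = -304; t_7 = -320.

-320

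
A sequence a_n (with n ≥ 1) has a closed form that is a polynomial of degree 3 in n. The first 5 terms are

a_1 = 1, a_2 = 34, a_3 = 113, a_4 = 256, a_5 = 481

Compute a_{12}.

1st diffs: 33, 79, 143, 225.
2nd diffs: 46, 64, 82.
3rd diffs: 18, 18 (constant).
Newton forward-difference form: a_n = 1 + 33·C(n-1,1) + 46·C(n-1,2) + 18·C(n-1,3).
At n = 12: n-1 = 11, so a_{12} = 1 + 363 + 2530 + 2970 = 5864.

5864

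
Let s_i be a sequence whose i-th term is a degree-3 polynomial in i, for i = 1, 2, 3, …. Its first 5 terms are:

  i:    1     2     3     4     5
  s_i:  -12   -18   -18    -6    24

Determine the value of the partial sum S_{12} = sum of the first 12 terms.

3750

1st diffs: -6, 0, 12, 30.
2nd diffs: 6, 12, 18.
3rd diffs: 6, 6 (constant).
Newton forward-difference form: s_i = -12 + (-6)·C(i-1,1) + 6·C(i-1,2) + 6·C(i-1,3).
Continuing: …, 78, 162, 282, 444, …, s_{12} = 1242.
Summing i = 1..12 (12 terms) gives 3750.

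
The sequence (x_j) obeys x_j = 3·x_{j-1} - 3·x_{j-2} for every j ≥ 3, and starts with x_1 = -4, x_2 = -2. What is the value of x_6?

Step forward from the initial values:
x_3 = 6; x_4 = 24; x_5 = 54; x_6 = 90.

90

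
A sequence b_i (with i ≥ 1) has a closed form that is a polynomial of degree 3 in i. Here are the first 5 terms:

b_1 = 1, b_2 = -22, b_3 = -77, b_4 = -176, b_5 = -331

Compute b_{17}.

1st diffs: -23, -55, -99, -155.
2nd diffs: -32, -44, -56.
3rd diffs: -12, -12 (constant).
Newton forward-difference form: b_i = 1 + (-23)·C(i-1,1) + (-32)·C(i-1,2) + (-12)·C(i-1,3).
At i = 17: i-1 = 16, so b_{17} = 1 - 368 - 3840 - 6720 = -10927.

-10927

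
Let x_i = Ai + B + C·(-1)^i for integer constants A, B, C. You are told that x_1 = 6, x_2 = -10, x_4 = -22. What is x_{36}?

-214

The three given values yield: A + B - C = 6; 2A + B + C = -10; 4A + B + C = -22.
Subtracting the first from the second: A + 2C = -16.
Subtracting the second from the third: 2A = -12.
Solving: C = -5, A = -6, then B = 7.
So x_i = -6·i + 7 + (-5)·(-1)^i; at i=36 this is -214.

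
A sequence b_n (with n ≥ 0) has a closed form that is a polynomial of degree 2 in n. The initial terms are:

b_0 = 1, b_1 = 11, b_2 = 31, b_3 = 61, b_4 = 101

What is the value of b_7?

1st diffs: 10, 20, 30, 40.
2nd diffs: 10, 10, 10 (constant).
Newton forward-difference form: b_n = 1 + 10·C(n,1) + 10·C(n,2).
At n = 7: n = 7, so b_7 = 1 + 70 + 210 = 281.

281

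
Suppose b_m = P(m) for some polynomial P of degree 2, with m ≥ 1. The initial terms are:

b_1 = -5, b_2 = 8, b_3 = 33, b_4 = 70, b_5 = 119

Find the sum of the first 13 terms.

4381

1st diffs: 13, 25, 37, 49.
2nd diffs: 12, 12, 12 (constant).
Newton forward-difference form: b_m = -5 + 13·C(m-1,1) + 12·C(m-1,2).
Continuing: …, 180, 253, 338, 435, …, b_{13} = 943.
Summing m = 1..13 (13 terms) gives 4381.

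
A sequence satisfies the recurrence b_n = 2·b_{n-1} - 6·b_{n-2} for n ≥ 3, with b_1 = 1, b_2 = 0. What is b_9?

Step forward from the initial values:
b_3 = -6  b_4 = -12  b_5 = 12  b_6 = 96  b_7 = 120  b_8 = -336  b_9 = -1392.

-1392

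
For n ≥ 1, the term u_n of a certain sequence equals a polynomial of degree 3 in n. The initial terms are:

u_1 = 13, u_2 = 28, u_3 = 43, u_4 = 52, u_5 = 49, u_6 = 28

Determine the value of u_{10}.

1st diffs: 15, 15, 9, -3, -21.
2nd diffs: 0, -6, -12, -18.
3rd diffs: -6, -6, -6 (constant).
Newton forward-difference form: u_n = 13 + 15·C(n-1,1) + (-6)·C(n-1,3).
At n = 10: n-1 = 9, so u_{10} = 13 + 135 - 504 = -356.

-356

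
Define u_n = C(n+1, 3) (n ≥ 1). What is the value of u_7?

C(8, 3) = 56, so u_7 = 56.

56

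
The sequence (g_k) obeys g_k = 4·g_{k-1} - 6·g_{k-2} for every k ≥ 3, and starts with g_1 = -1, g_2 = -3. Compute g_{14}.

g_3 = -6, g_4 = -6, g_5 = 12, …, g_{11} = -7008, g_{12} = -23136, g_{13} = -50496, g_{14} = -63168.

-63168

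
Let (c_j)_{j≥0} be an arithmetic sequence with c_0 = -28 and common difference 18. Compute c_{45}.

782

c_j = -28 + (j - 0)·18.
c_{45} = -28 + 45·18 = 782.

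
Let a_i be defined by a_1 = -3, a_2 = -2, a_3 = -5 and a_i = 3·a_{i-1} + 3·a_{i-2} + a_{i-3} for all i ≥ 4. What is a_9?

-19583

a_4 = -24;  a_5 = -89;  a_6 = -344;  a_7 = -1323;  a_8 = -5090;  a_9 = -19583.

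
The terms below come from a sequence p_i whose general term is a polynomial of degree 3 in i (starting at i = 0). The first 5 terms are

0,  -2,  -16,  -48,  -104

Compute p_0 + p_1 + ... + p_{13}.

1st diffs: -2, -14, -32, -56.
2nd diffs: -12, -18, -24.
3rd diffs: -6, -6 (constant).
Newton forward-difference form: p_i = (-2)·C(i,1) + (-12)·C(i,2) + (-6)·C(i,3).
Continuing: …, -190, -312, -476, -688, …, p_{13} = -2678.
Summing i = 0..13 (14 terms) gives -10556.

-10556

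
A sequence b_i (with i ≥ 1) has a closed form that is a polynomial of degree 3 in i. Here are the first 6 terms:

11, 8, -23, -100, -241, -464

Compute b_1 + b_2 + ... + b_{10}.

1st diffs: -3, -31, -77, -141, -223.
2nd diffs: -28, -46, -64, -82.
3rd diffs: -18, -18, -18 (constant).
Newton forward-difference form: b_i = 11 + (-3)·C(i-1,1) + (-28)·C(i-1,2) + (-18)·C(i-1,3).
Continuing: -787, -1228, -1805, -2536.
Summing i = 1..10 (10 terms) gives -7165.

-7165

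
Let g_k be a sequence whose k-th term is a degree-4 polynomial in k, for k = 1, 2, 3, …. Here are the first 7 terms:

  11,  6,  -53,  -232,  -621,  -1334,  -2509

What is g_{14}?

-40302

1st diffs: -5, -59, -179, -389, -713, -1175.
2nd diffs: -54, -120, -210, -324, -462.
3rd diffs: -66, -90, -114, -138.
4th diffs: -24, -24, -24 (constant).
Newton forward-difference form: g_k = 11 + (-5)·C(k-1,1) + (-54)·C(k-1,2) + (-66)·C(k-1,3) + (-24)·C(k-1,4).
At k = 14: k-1 = 13, so g_{14} = 11 - 65 - 4212 - 18876 - 17160 = -40302.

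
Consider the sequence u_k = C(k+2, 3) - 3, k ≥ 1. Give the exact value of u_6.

53

C(8, 3) = 56, so u_6 = 53.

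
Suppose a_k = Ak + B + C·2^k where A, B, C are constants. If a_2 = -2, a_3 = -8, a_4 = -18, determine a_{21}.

Write the equations: 2A + B + 4C = -2; 3A + B + 8C = -8; 4A + B + 16C = -18.
Subtracting the first from the second: A + 4C = -6.
Subtracting the second from the third: A + 8C = -10.
Solving: C = -1, A = -2, then B = 6.
Therefore a_{21} = -42 + 6 + (-1)·2097152 = -2097188.

-2097188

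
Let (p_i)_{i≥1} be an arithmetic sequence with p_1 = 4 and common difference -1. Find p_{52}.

p_i = 4 + (i - 1)·(-1).
p_{52} = 4 + 51·(-1) = -47.

-47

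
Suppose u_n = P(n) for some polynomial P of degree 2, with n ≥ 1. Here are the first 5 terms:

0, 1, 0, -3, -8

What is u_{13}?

1st diffs: 1, -1, -3, -5.
2nd diffs: -2, -2, -2 (constant).
Newton forward-difference form: u_n = 1·C(n-1,1) + (-2)·C(n-1,2).
At n = 13: n-1 = 12, so u_{13} = 12 - 132 = -120.

-120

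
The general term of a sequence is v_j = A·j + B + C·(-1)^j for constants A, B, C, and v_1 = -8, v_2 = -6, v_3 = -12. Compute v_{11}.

Write the equations: A + B - C = -8; 2A + B + C = -6; 3A + B - C = -12.
Subtracting the first from the second: A + 2C = 2.
Subtracting the second from the third: A - 2C = -6.
Solving: C = 2, A = -2, then B = -4.
Therefore v_{11} = -22 + (-4) + 2·(-1) = -28.

-28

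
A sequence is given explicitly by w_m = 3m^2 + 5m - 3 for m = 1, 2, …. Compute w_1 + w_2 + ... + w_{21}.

Over m = 1..21: Σm = 231, Σm² = 3311.
Total = (3)·3311 + (5)·231 + (-3)·21 = 11025.

11025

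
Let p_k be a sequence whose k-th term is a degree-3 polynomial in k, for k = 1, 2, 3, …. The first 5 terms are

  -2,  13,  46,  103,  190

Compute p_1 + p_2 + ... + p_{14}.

1st diffs: 15, 33, 57, 87.
2nd diffs: 18, 24, 30.
3rd diffs: 6, 6 (constant).
Newton forward-difference form: p_k = -2 + 15·C(k-1,1) + 18·C(k-1,2) + 6·C(k-1,3).
Continuing: …, 313, 478, 691, 958, …, p_{14} = 3313.
Summing k = 1..14 (14 terms) gives 13895.

13895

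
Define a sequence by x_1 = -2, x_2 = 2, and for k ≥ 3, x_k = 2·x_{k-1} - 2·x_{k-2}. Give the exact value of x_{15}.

-512

Step forward from the initial values:
x_3 = 8; x_4 = 12; x_5 = 8; …; x_{12} = 192; x_{13} = 128; x_{14} = -128; x_{15} = -512.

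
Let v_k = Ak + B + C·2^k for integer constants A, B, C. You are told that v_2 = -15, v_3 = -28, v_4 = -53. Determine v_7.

Write the equations: 2A + B + 4C = -15; 3A + B + 8C = -28; 4A + B + 16C = -53.
Subtracting the first from the second: A + 4C = -13.
Subtracting the second from the third: A + 8C = -25.
Solving: C = -3, A = -1, then B = -1.
So v_k = -1·k + (-1) + (-3)·2^k; at k=7 this is -392.

-392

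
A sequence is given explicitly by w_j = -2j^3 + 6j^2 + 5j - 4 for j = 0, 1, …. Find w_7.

w_7 = -2·7^3 + 6·7^2 + 5·7 - 4 = -361.

-361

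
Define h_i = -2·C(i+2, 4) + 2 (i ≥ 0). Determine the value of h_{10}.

C(12, 4) = 495, so h_{10} = -988.

-988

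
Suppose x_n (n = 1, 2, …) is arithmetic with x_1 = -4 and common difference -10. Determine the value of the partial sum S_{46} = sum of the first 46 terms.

x_n = -4 + (n - 1)·(-10).
x_{46} = -454; S = 46·(-4 + (-454))/2 = -10534.

-10534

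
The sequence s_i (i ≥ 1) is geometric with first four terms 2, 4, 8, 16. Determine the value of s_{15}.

Common ratio r = 2.
s_i = 2·2^(i-1).
s_{15} = 2·2^14 = 32768.

32768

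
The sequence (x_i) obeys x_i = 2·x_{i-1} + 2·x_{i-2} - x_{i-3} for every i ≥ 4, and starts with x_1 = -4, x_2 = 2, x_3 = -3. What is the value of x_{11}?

Iterate the recurrence:
x_4 = 2;  x_5 = -4;  x_6 = -1;  x_7 = -12;  x_8 = -22;  x_9 = -67;  x_{10} = -166;  x_{11} = -444.

-444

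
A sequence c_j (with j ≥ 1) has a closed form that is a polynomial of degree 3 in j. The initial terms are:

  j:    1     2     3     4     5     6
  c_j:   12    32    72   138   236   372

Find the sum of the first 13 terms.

1st diffs: 20, 40, 66, 98, 136.
2nd diffs: 20, 26, 32, 38.
3rd diffs: 6, 6, 6 (constant).
Newton forward-difference form: c_j = 12 + 20·C(j-1,1) + 20·C(j-1,2) + 6·C(j-1,3).
Continuing: …, 552, 782, 1068, 1416, …, c_{13} = 2892.
Summing j = 1..13 (13 terms) gives 11726.

11726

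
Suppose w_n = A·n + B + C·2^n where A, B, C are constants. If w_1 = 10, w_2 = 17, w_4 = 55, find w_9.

Plug in n = 1, 2, 4: A + B + 2C = 10; 2A + B + 4C = 17; 4A + B + 16C = 55.
Subtracting the first from the second: A + 2C = 7.
Subtracting the second from the third: 2A + 12C = 38.
Solving: C = 3, A = 1, then B = 3.
Hence w_9 = 1·9 + 3 + 3·512 = 1548.

1548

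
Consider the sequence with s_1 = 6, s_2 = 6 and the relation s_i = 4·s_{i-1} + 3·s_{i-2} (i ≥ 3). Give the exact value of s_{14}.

Step forward from the initial values:
s_3 = 42, s_4 = 186, s_5 = 870, …, s_{11} = 8739690, s_{12} = 40602426, s_{13} = 188628774, s_{14} = 876322374.

876322374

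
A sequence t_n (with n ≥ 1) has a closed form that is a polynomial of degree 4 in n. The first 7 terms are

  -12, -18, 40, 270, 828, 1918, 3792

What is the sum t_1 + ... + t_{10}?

1st diffs: -6, 58, 230, 558, 1090, 1874.
2nd diffs: 64, 172, 328, 532, 784.
3rd diffs: 108, 156, 204, 252.
4th diffs: 48, 48, 48 (constant).
Newton forward-difference form: t_n = -12 + (-6)·C(n-1,1) + 64·C(n-1,2) + 108·C(n-1,3) + 48·C(n-1,4).
Continuing: 6750, 11140, 17358.
Summing n = 1..10 (10 terms) gives 42066.

42066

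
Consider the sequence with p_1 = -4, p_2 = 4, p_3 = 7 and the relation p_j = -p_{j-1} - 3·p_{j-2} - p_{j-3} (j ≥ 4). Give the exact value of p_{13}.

1598

Iterate the recurrence:
p_4 = -15, p_5 = -10, p_6 = 48, p_7 = -3, p_8 = -131, p_9 = 92, p_{10} = 304, p_{11} = -449, p_{12} = -555, p_{13} = 1598.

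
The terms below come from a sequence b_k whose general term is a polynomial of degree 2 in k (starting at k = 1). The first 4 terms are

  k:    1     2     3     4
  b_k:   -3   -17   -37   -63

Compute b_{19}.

1st diffs: -14, -20, -26.
2nd diffs: -6, -6 (constant).
Newton forward-difference form: b_k = -3 + (-14)·C(k-1,1) + (-6)·C(k-1,2).
At k = 19: k-1 = 18, so b_{19} = -3 - 252 - 918 = -1173.

-1173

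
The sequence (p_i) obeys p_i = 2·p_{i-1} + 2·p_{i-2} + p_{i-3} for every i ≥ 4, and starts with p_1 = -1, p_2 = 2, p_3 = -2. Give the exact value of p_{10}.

Applying the relation repeatedly:
p_4 = -1;  p_5 = -4;  p_6 = -12;  p_7 = -33;  p_8 = -94;  p_9 = -266;  p_{10} = -753.

-753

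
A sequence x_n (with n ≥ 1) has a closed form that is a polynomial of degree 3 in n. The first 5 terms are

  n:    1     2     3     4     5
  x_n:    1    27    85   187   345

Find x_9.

1777

1st diffs: 26, 58, 102, 158.
2nd diffs: 32, 44, 56.
3rd diffs: 12, 12 (constant).
Newton forward-difference form: x_n = 1 + 26·C(n-1,1) + 32·C(n-1,2) + 12·C(n-1,3).
At n = 9: n-1 = 8, so x_9 = 1 + 208 + 896 + 672 = 1777.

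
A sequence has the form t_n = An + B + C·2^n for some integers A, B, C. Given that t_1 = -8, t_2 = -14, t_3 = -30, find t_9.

At n = 1, 2, 3: A + B + 2C = -8; 2A + B + 4C = -14; 3A + B + 8C = -30.
Subtracting the first from the second: A + 2C = -6.
Subtracting the second from the third: A + 4C = -16.
Solving: C = -5, A = 4, then B = -2.
Therefore t_9 = 36 + (-2) + (-5)·512 = -2526.

-2526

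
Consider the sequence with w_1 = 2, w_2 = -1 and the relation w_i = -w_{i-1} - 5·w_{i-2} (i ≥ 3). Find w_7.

Applying the relation repeatedly:
w_3 = -9;  w_4 = 14;  w_5 = 31;  w_6 = -101;  w_7 = -54.

-54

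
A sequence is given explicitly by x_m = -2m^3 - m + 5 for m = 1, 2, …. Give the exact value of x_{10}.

-2005

x_{10} = -2·10^3 - 1·10 + 5 = -2005.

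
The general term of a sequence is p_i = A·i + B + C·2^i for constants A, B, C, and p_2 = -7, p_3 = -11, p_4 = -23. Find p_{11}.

-4059

The three given values yield: 2A + B + 4C = -7; 3A + B + 8C = -11; 4A + B + 16C = -23.
Subtracting the first from the second: A + 4C = -4.
Subtracting the second from the third: A + 8C = -12.
Solving: C = -2, A = 4, then B = -7.
Hence p_{11} = 4·11 + (-7) + (-2)·2048 = -4059.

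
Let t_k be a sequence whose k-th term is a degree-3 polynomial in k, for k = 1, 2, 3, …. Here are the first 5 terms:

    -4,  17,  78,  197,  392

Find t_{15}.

1st diffs: 21, 61, 119, 195.
2nd diffs: 40, 58, 76.
3rd diffs: 18, 18 (constant).
Newton forward-difference form: t_k = -4 + 21·C(k-1,1) + 40·C(k-1,2) + 18·C(k-1,3).
At k = 15: k-1 = 14, so t_{15} = -4 + 294 + 3640 + 6552 = 10482.

10482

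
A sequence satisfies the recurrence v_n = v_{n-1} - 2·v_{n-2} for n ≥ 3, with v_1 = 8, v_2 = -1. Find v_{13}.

-413

Compute successive terms:
v_3 = -17; v_4 = -15; v_5 = 19; …; v_{10} = 65; v_{11} = 283; v_{12} = 153; v_{13} = -413.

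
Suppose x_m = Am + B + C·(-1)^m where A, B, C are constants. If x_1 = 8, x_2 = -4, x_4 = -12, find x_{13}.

Write the equations: A + B - C = 8; 2A + B + C = -4; 4A + B + C = -12.
Subtracting the first from the second: A + 2C = -12.
Subtracting the second from the third: 2A = -8.
Solving: C = -4, A = -4, then B = 8.
So x_m = -4·m + 8 + (-4)·(-1)^m; at m=13 this is -40.

-40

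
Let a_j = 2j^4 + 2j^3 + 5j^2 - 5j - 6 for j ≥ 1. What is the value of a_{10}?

a_{10} = 2·10^4 + 2·10^3 + 5·10^2 - 5·10 - 6 = 22444.

22444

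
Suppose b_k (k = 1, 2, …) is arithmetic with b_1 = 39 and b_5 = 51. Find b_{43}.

Common difference d = (51 - 39) / (5 - 1) = 3.
b_k = 39 + (k - 1)·3.
b_{43} = 39 + 42·3 = 165.

165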